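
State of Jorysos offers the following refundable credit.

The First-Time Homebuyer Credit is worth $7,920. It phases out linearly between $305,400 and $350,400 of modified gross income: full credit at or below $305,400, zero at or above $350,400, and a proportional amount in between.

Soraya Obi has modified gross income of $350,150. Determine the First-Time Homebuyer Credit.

$44

First-Time Homebuyer Credit: $350,150 is $44,750 into a $45,000 phase-out range, leaving 250/45,000 of the credit: $7,920 × 250/45,000 = $44.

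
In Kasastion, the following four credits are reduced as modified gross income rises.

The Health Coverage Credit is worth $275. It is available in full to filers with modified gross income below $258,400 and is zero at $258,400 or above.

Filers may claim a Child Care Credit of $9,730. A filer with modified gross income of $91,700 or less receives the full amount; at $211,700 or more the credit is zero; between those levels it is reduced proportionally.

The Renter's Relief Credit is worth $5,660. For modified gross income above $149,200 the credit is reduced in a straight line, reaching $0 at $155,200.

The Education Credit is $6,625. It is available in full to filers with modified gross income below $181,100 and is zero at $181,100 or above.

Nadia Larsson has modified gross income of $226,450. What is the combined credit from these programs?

Health Coverage Credit: $226,450 is below the $258,400 cutoff, so the full $275 applies.
Child Care Credit: $226,450 is at or above $211,700, so the credit is $0.
Renter's Relief Credit: $226,450 is at or above $155,200, so the credit is $0.
Education Credit: $226,450 meets or exceeds the $181,100 cutoff, so the credit is $0.
Total: $275 + $0 + $0 + $0 = $275.

$275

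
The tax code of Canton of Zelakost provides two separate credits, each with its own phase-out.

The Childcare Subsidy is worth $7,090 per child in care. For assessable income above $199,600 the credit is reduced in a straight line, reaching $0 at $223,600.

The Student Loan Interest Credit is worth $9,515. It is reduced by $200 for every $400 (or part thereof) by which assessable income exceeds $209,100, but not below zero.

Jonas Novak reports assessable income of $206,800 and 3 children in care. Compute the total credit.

Childcare Subsidy: base = 3 × $7,090 = $21,270. $206,800 is $7,200 into a $24,000 phase-out range, leaving 16,800/24,000 of the credit: $21,270 × 16,800/24,000 = $14,889.
Student Loan Interest Credit: $206,800 is at or below the $209,100 threshold, so the full $9,515 applies.
Total: $14,889 + $9,515 = $24,404.

$24,404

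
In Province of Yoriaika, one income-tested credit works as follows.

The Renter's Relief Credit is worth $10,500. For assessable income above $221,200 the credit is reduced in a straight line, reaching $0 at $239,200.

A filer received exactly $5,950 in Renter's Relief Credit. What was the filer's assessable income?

$229,000

$5,950 is 5,950/10,500 of the full $10,500, so 4,550/10,500 of the $18,000 range has been used: income = $221,200 + $18,000 × 4,550/10,500 = $229,000.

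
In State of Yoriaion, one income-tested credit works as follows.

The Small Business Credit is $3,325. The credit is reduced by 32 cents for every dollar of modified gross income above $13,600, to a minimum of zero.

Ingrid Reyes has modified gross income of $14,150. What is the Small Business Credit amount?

Small Business Credit: 32% of the $550 excess over $13,600 is $176; credit = $3,325 − $176 = $3,149.

$3,149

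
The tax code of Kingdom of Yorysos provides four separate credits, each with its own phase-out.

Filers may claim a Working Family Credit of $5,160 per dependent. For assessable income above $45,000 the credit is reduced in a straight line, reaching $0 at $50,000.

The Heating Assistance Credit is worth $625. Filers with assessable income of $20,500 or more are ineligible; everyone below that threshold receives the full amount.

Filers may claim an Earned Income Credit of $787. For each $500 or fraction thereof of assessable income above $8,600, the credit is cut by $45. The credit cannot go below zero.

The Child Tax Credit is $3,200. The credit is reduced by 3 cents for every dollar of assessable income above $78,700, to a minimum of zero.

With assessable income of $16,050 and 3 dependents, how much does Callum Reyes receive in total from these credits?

Working Family Credit: base = 3 × $5,160 = $15,480. $16,050 is at or below the $45,000 threshold, so the full $15,480 applies.
Heating Assistance Credit: $16,050 is below the $20,500 cutoff, so the full $625 applies.
Earned Income Credit: income exceeds $8,600 by $7,450, which is 15 full-or-partial $500 increments; reduction = 15 × $45 = $675, leaving $112.
Child Tax Credit: $16,050 is at or below the $78,700 threshold, so the full $3,200 applies.
Total: $15,480 + $625 + $112 + $3,200 = $19,417.

$19,417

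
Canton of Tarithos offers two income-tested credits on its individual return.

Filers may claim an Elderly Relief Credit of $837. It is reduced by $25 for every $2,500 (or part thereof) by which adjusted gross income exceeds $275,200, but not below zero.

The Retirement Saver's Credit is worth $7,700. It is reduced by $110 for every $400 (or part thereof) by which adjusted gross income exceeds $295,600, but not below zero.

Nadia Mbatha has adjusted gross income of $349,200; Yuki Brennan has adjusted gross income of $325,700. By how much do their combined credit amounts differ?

Nadia ($349,200): Elderly Relief Credit: income exceeds $275,200 by $74,000, which is 30 full-or-partial $2,500 increments; reduction = 30 × $25 = $750, leaving $87. Retirement Saver's Credit: income exceeds $295,600 by $53,600 → 134 increments × $110 = $14,740 ≥ base, so the credit is $0. total $87 + $0 = $87
Yuki ($325,700): Elderly Relief Credit: income exceeds $275,200 by $50,500, which is 21 full-or-partial $2,500 increments; reduction = 21 × $25 = $525, leaving $312. Retirement Saver's Credit: income exceeds $295,600 by $30,100 → 76 increments × $110 = $8,360 ≥ base, so the credit is $0. total $312 + $0 = $312
Difference: |$87 − $312| = $225.

$225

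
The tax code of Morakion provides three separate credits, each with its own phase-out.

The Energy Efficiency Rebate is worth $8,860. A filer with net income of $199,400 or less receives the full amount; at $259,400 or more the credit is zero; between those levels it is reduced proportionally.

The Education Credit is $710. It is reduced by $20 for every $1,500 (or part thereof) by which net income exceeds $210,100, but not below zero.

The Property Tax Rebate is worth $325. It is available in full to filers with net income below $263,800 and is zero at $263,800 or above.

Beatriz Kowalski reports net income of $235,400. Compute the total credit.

$4,239

Energy Efficiency Rebate: $235,400 is $36,000 into a $60,000 phase-out range, leaving 24,000/60,000 of the credit: $8,860 × 24,000/60,000 = $3,544.
Education Credit: income exceeds $210,100 by $25,300, which is 17 full-or-partial $1,500 increments; reduction = 17 × $20 = $340, leaving $370.
Property Tax Rebate: $235,400 is below the $263,800 cutoff, so the full $325 applies.
Total: $3,544 + $370 + $325 = $4,239.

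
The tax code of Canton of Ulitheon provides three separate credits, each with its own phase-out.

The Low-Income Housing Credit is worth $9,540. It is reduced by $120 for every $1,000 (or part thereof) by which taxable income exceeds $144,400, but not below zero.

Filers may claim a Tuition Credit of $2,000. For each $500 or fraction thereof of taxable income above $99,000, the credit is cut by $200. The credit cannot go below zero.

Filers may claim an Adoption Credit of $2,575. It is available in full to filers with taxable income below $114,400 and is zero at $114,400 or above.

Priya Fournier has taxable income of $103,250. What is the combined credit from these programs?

Low-Income Housing Credit: $103,250 is at or below the $144,400 threshold, so the full $9,540 applies.
Tuition Credit: income exceeds $99,000 by $4,250, which is 9 full-or-partial $500 increments; reduction = 9 × $200 = $1,800, leaving $200.
Adoption Credit: $103,250 is below the $114,400 cutoff, so the full $2,575 applies.
Total: $9,540 + $200 + $2,575 = $12,315.

$12,315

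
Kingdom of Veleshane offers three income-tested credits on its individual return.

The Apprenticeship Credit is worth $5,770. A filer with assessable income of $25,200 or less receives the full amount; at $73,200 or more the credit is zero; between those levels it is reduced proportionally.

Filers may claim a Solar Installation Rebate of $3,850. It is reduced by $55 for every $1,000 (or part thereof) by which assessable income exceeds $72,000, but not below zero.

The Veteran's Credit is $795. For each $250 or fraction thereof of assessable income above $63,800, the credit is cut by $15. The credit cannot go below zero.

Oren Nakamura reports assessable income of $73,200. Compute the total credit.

$3,965

Apprenticeship Credit: $73,200 is at or above $73,200, so the credit is $0.
Solar Installation Rebate: income exceeds $72,000 by $1,200, which is 2 full-or-partial $1,000 increments; reduction = 2 × $55 = $110, leaving $3,740.
Veteran's Credit: income exceeds $63,800 by $9,400, which is 38 full-or-partial $250 increments; reduction = 38 × $15 = $570, leaving $225.
Total: $0 + $3,740 + $225 = $3,965.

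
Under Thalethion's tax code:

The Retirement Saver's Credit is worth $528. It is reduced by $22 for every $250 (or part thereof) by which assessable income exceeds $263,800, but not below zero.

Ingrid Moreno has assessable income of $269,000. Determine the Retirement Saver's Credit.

Retirement Saver's Credit: income exceeds $263,800 by $5,200, which is 21 full-or-partial $250 increments; reduction = 21 × $22 = $462, leaving $66.

$66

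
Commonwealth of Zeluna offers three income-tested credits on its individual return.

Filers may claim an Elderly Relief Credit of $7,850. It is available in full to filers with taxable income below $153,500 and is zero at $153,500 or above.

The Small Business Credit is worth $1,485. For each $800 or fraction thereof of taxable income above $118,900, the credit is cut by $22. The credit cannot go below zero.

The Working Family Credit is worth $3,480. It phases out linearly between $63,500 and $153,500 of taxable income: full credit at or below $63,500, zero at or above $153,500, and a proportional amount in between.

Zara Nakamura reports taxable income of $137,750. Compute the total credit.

Elderly Relief Credit: $137,750 is below the $153,500 cutoff, so the full $7,850 applies.
Small Business Credit: income exceeds $118,900 by $18,850, which is 24 full-or-partial $800 increments; reduction = 24 × $22 = $528, leaving $957.
Working Family Credit: $137,750 is $74,250 into a $90,000 phase-out range, leaving 15,750/90,000 of the credit: $3,480 × 15,750/90,000 = $609.
Total: $7,850 + $957 + $609 = $9,416.

$9,416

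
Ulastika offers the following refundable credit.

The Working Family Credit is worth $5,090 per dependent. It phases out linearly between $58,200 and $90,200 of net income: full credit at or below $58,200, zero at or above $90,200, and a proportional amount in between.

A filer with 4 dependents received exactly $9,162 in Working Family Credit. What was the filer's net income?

Full credit = 4 × $5,090 = $20,360.
$9,162 is 9,162/20,360 of the full $20,360, so 11,198/20,360 of the $32,000 range has been used: income = $58,200 + $32,000 × 11,198/20,360 = $75,800.

$75,800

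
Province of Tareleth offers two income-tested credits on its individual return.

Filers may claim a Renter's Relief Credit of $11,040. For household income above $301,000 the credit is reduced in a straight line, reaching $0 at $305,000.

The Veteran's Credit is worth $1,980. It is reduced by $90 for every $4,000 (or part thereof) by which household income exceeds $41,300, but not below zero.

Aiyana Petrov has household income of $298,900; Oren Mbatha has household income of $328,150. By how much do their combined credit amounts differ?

$11,040

Aiyana ($298,900): Renter's Relief Credit: $298,900 is at or below the $301,000 threshold, so the full $11,040 applies. Veteran's Credit: income exceeds $41,300 by $257,600 → 65 increments × $90 = $5,850 ≥ base, so the credit is $0. total $11,040 + $0 = $11,040
Oren ($328,150): Renter's Relief Credit: $328,150 is at or above $305,000, so the credit is $0. Veteran's Credit: income exceeds $41,300 by $286,850 → 72 increments × $90 = $6,480 ≥ base, so the credit is $0. total $0 + $0 = $0
Difference: |$11,040 − $0| = $11,040.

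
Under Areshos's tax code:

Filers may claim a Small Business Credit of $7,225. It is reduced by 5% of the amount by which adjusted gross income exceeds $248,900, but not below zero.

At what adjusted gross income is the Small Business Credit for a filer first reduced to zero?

$393,400

The credit falls by 5% of each dollar above $248,900, so it reaches zero when the excess is $7,225 / 5% = $144,500: income = $248,900 + $144,500 = $393,400.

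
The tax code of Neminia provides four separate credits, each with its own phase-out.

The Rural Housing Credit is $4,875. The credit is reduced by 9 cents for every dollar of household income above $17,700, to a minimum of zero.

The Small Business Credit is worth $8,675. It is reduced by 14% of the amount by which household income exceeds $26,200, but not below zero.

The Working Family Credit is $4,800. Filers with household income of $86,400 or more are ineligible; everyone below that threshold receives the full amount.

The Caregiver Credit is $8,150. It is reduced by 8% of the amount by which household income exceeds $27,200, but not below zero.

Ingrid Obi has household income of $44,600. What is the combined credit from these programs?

$20,111

Rural Housing Credit: 9% of the $26,900 excess over $17,700 is $2,421; credit = $4,875 − $2,421 = $2,454.
Small Business Credit: 14% of the $18,400 excess over $26,200 is $2,576; credit = $8,675 − $2,576 = $6,099.
Working Family Credit: $44,600 is below the $86,400 cutoff, so the full $4,800 applies.
Caregiver Credit: 8% of the $17,400 excess over $27,200 is $1,392; credit = $8,150 − $1,392 = $6,758.
Total: $2,454 + $6,099 + $4,800 + $6,758 = $20,111.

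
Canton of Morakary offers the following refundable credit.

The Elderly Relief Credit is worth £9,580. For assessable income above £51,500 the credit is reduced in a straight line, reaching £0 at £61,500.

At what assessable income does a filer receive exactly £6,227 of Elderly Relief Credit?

£6,227 is 6,227/9,580 of the full £9,580, so 3,353/9,580 of the £10,000 range has been used: income = £51,500 + £10,000 × 3,353/9,580 = £55,000.

£55,000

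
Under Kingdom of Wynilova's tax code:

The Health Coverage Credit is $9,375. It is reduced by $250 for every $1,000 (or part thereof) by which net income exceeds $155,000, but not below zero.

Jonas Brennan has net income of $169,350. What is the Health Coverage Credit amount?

$5,625

Health Coverage Credit: income exceeds $155,000 by $14,350, which is 15 full-or-partial $1,000 increments; reduction = 15 × $250 = $3,750, leaving $5,625.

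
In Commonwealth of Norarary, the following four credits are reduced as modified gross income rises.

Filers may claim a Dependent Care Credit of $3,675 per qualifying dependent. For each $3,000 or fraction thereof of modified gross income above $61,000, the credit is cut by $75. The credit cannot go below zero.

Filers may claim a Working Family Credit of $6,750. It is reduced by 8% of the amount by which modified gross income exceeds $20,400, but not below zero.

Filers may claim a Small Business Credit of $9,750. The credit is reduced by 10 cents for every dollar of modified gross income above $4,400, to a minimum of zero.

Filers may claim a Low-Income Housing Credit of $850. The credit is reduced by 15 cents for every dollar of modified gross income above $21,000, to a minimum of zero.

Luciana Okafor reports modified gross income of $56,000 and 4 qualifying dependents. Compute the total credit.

Dependent Care Credit: base = 4 × $3,675 = $14,700. $56,000 is at or below the $61,000 threshold, so the full $14,700 applies.
Working Family Credit: 8% of the $35,600 excess over $20,400 is $2,848; credit = $6,750 − $2,848 = $3,902.
Small Business Credit: 10% of the $51,600 excess over $4,400 is $5,160; credit = $9,750 − $5,160 = $4,590.
Low-Income Housing Credit: 15% of the $35,000 excess over $21,000 is $5,250 ≥ base, so the credit is $0.
Total: $14,700 + $3,902 + $4,590 + $0 = $23,192.

$23,192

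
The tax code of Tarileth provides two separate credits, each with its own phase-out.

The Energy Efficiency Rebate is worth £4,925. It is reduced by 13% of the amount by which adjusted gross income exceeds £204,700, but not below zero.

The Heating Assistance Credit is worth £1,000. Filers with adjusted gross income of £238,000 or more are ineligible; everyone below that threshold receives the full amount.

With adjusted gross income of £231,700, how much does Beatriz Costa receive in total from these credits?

Energy Efficiency Rebate: 13% of the £27,000 excess over £204,700 is £3,510; credit = £4,925 − £3,510 = £1,415.
Heating Assistance Credit: £231,700 is below the £238,000 cutoff, so the full £1,000 applies.
Total: £1,415 + £1,000 = £2,415.

£2,415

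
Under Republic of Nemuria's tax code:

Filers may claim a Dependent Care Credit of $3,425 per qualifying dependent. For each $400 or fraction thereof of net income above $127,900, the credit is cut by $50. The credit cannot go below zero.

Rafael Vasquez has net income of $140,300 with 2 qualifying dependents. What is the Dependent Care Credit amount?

Dependent Care Credit: base = 2 × $3,425 = $6,850. income exceeds $127,900 by $12,400, which is 31 full-or-partial $400 increments; reduction = 31 × $50 = $1,550, leaving $5,300.

$5,300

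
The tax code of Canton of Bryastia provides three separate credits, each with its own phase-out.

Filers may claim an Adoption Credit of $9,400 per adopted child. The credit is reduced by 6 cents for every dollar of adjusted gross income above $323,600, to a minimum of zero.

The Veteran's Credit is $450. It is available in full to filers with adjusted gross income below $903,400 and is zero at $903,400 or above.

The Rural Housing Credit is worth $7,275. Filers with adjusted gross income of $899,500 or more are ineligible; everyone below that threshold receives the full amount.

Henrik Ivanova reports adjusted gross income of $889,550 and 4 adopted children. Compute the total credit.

$11,368

Adoption Credit: base = 4 × $9,400 = $37,600. 6% of the $565,950 excess over $323,600 is $33,957; credit = $37,600 − $33,957 = $3,643.
Veteran's Credit: $889,550 is below the $903,400 cutoff, so the full $450 applies.
Rural Housing Credit: $889,550 is below the $899,500 cutoff, so the full $7,275 applies.
Total: $3,643 + $450 + $7,275 = $11,368.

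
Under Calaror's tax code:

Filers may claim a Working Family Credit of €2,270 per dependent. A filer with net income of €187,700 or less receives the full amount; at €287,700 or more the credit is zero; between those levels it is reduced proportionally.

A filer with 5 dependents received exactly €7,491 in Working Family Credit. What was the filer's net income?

Full credit = 5 × €2,270 = €11,350.
€7,491 is 7,491/11,350 of the full €11,350, so 3,859/11,350 of the €100,000 range has been used: income = €187,700 + €100,000 × 3,859/11,350 = €221,700.

€221,700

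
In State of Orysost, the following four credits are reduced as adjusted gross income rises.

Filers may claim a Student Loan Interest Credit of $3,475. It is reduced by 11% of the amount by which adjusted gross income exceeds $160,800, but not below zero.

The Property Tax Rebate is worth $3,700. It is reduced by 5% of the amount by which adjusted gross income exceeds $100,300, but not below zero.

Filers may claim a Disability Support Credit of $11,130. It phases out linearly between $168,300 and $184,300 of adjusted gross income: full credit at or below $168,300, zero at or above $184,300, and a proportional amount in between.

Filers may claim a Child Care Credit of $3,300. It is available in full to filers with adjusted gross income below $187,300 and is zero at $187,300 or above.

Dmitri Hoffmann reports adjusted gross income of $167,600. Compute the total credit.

$17,492

Student Loan Interest Credit: 11% of the $6,800 excess over $160,800 is $748; credit = $3,475 − $748 = $2,727.
Property Tax Rebate: 5% of the $67,300 excess over $100,300 is $3,365; credit = $3,700 − $3,365 = $335.
Disability Support Credit: $167,600 is at or below the $168,300 threshold, so the full $11,130 applies.
Child Care Credit: $167,600 is below the $187,300 cutoff, so the full $3,300 applies.
Total: $2,727 + $335 + $11,130 + $3,300 = $17,492.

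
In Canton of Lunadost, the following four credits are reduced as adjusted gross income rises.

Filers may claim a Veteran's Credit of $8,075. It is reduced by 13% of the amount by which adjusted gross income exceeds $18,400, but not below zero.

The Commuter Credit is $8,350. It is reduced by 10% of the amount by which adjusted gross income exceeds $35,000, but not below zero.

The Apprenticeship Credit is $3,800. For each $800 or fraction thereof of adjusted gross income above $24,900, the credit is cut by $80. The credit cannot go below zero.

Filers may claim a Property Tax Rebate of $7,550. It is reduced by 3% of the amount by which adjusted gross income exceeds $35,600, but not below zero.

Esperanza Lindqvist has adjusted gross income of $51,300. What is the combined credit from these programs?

Veteran's Credit: 13% of the $32,900 excess over $18,400 is $4,277; credit = $8,075 − $4,277 = $3,798.
Commuter Credit: 10% of the $16,300 excess over $35,000 is $1,630; credit = $8,350 − $1,630 = $6,720.
Apprenticeship Credit: income exceeds $24,900 by $26,400, which is 33 full-or-partial $800 increments; reduction = 33 × $80 = $2,640, leaving $1,160.
Property Tax Rebate: 3% of the $15,700 excess over $35,600 is $471; credit = $7,550 − $471 = $7,079.
Total: $3,798 + $6,720 + $1,160 + $7,079 = $18,757.

$18,757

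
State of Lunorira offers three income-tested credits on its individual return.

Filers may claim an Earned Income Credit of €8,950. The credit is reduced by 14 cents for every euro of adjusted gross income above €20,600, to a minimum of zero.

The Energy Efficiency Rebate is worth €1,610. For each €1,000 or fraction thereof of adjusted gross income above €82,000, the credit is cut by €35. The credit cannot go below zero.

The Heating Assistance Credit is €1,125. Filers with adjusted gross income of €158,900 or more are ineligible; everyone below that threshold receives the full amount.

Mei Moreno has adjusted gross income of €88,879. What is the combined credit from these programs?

€2,490

Earned Income Credit: 14% of the €68,279 excess over €20,600 is €9,559.06 ≥ base, so the credit is €0.
Energy Efficiency Rebate: income exceeds €82,000 by €6,879, which is 7 full-or-partial €1,000 increments; reduction = 7 × €35 = €245, leaving €1,365.
Heating Assistance Credit: €88,879 is below the €158,900 cutoff, so the full €1,125 applies.
Total: €0 + €1,365 + €1,125 = €2,490.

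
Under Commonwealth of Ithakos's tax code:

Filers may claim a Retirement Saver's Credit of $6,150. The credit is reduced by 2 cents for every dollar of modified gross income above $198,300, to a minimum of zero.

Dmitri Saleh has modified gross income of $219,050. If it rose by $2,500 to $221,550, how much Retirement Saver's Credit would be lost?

At $219,050 — 2% of the $20,750 excess over $198,300 is $415; credit = $6,150 − $415 = $5,735.
At $221,550 — 2% of the $23,250 excess over $198,300 is $465; credit = $6,150 − $465 = $5,685.
Lost: $5,735 − $5,685 = $50.

$50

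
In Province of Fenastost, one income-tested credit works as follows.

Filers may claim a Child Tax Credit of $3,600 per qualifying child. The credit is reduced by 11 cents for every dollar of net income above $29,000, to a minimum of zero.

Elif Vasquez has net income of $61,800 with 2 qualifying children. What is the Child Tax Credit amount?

Child Tax Credit: base = 2 × $3,600 = $7,200. 11% of the $32,800 excess over $29,000 is $3,608; credit = $7,200 − $3,608 = $3,592.

$3,592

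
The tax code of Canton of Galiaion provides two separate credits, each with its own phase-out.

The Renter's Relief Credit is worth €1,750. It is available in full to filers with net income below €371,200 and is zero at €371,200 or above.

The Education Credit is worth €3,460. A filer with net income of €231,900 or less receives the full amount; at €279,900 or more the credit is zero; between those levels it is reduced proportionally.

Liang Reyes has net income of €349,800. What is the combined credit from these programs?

Renter's Relief Credit: €349,800 is below the €371,200 cutoff, so the full €1,750 applies.
Education Credit: €349,800 is at or above €279,900, so the credit is €0.
Total: €1,750 + €0 = €1,750.

€1,750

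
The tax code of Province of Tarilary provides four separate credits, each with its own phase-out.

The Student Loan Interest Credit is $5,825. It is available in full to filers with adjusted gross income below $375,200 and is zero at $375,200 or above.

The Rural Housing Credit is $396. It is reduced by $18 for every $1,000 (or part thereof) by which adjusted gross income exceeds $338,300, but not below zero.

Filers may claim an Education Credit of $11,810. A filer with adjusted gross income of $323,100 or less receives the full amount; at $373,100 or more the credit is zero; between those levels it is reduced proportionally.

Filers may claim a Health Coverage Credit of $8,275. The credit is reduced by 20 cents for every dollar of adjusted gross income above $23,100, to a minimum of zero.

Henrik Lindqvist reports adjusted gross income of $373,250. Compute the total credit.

Student Loan Interest Credit: $373,250 is below the $375,200 cutoff, so the full $5,825 applies.
Rural Housing Credit: income exceeds $338,300 by $34,950 → 35 increments × $18 = $630 ≥ base, so the credit is $0.
Education Credit: $373,250 is at or above $373,100, so the credit is $0.
Health Coverage Credit: 20% of the $350,150 excess over $23,100 is $70,030 ≥ base, so the credit is $0.
Total: $5,825 + $0 + $0 + $0 = $5,825.

$5,825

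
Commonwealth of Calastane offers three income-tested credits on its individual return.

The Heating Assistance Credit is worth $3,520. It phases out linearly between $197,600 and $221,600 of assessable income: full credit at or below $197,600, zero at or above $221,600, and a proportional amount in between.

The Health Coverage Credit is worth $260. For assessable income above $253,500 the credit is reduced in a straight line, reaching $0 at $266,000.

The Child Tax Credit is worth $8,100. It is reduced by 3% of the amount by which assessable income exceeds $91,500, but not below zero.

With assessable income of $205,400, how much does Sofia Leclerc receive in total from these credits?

Heating Assistance Credit: $205,400 is $7,800 into a $24,000 phase-out range, leaving 16,200/24,000 of the credit: $3,520 × 16,200/24,000 = $2,376.
Health Coverage Credit: $205,400 is at or below the $253,500 threshold, so the full $260 applies.
Child Tax Credit: 3% of the $113,900 excess over $91,500 is $3,417; credit = $8,100 − $3,417 = $4,683.
Total: $2,376 + $260 + $4,683 = $7,319.

$7,319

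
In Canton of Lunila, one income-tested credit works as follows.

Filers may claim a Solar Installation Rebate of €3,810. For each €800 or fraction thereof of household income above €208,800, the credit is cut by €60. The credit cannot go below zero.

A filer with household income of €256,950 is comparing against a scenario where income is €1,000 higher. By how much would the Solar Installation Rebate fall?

€60

At €256,950 — income exceeds €208,800 by €48,150, which is 61 full-or-partial €800 increments; reduction = 61 × €60 = €3,660, leaving €150.
At €257,950 — income exceeds €208,800 by €49,150, which is 62 full-or-partial €800 increments; reduction = 62 × €60 = €3,720, leaving €90.
Lost: €150 − €90 = €60.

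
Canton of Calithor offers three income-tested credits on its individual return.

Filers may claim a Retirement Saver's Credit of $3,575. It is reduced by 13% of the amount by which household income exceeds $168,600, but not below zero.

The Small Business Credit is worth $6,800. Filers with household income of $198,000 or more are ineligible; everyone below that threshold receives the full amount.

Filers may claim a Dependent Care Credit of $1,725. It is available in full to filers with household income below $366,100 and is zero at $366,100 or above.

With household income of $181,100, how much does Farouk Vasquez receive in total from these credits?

$10,475

Retirement Saver's Credit: 13% of the $12,500 excess over $168,600 is $1,625; credit = $3,575 − $1,625 = $1,950.
Small Business Credit: $181,100 is below the $198,000 cutoff, so the full $6,800 applies.
Dependent Care Credit: $181,100 is below the $366,100 cutoff, so the full $1,725 applies.
Total: $1,950 + $6,800 + $1,725 = $10,475.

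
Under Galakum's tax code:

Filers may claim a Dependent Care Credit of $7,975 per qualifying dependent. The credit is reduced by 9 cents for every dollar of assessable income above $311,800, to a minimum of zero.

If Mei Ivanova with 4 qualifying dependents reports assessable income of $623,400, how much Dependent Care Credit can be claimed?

Dependent Care Credit: base = 4 × $7,975 = $31,900. 9% of the $311,600 excess over $311,800 is $28,044; credit = $31,900 − $28,044 = $3,856.

$3,856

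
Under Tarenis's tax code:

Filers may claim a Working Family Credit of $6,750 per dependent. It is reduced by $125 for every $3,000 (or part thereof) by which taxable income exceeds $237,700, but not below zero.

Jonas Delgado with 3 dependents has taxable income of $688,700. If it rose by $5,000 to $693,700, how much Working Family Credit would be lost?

$125

At $688,700 — base = 3 × $6,750 = $20,250. income exceeds $237,700 by $451,000, which is 151 full-or-partial $3,000 increments; reduction = 151 × $125 = $18,875, leaving $1,375.
At $693,700 — base = 3 × $6,750 = $20,250. income exceeds $237,700 by $456,000, which is 152 full-or-partial $3,000 increments; reduction = 152 × $125 = $19,000, leaving $1,250.
Lost: $1,375 − $1,250 = $125.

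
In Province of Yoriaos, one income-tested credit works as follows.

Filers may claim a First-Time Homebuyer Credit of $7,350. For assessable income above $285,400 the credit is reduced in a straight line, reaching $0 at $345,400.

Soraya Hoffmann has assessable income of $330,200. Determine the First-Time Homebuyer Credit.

$1,862

First-Time Homebuyer Credit: $330,200 is $44,800 into a $60,000 phase-out range, leaving 15,200/60,000 of the credit: $7,350 × 15,200/60,000 = $1,862.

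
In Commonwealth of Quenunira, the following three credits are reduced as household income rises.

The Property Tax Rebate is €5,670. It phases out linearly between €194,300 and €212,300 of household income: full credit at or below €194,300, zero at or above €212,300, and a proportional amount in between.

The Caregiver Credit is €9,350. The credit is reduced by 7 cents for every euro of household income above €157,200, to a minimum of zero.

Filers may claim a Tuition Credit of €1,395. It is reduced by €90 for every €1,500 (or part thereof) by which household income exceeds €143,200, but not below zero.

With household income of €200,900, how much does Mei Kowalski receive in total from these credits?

Property Tax Rebate: €200,900 is €6,600 into a €18,000 phase-out range, leaving 11,400/18,000 of the credit: €5,670 × 11,400/18,000 = €3,591.
Caregiver Credit: 7% of the €43,700 excess over €157,200 is €3,059; credit = €9,350 − €3,059 = €6,291.
Tuition Credit: income exceeds €143,200 by €57,700 → 39 increments × €90 = €3,510 ≥ base, so the credit is €0.
Total: €3,591 + €6,291 + €0 = €9,882.

€9,882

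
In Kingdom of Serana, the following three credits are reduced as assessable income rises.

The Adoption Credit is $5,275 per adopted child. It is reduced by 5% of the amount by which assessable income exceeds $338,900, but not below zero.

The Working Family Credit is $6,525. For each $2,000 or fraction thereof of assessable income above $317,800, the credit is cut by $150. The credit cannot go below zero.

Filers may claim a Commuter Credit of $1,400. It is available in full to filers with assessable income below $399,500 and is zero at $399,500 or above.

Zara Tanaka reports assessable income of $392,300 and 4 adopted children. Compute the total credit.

Adoption Credit: base = 4 × $5,275 = $21,100. 5% of the $53,400 excess over $338,900 is $2,670; credit = $21,100 − $2,670 = $18,430.
Working Family Credit: income exceeds $317,800 by $74,500, which is 38 full-or-partial $2,000 increments; reduction = 38 × $150 = $5,700, leaving $825.
Commuter Credit: $392,300 is below the $399,500 cutoff, so the full $1,400 applies.
Total: $18,430 + $825 + $1,400 = $20,655.

$20,655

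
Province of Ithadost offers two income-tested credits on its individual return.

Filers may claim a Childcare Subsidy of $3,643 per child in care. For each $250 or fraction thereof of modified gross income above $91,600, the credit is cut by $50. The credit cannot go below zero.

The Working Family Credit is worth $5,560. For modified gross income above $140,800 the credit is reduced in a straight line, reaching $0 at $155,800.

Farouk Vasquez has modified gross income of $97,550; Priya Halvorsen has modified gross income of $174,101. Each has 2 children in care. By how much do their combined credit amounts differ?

Farouk ($97,550): Childcare Subsidy: base = 2 × $3,643 = $7,286. income exceeds $91,600 by $5,950, which is 24 full-or-partial $250 increments; reduction = 24 × $50 = $1,200, leaving $6,086. Working Family Credit: $97,550 is at or below the $140,800 threshold, so the full $5,560 applies. total $6,086 + $5,560 = $11,646
Priya ($174,101): Childcare Subsidy: base = 2 × $3,643 = $7,286. income exceeds $91,600 by $82,501 → 331 increments × $50 = $16,550 ≥ base, so the credit is $0. Working Family Credit: $174,101 is at or above $155,800, so the credit is $0. total $0 + $0 = $0
Difference: |$11,646 − $0| = $11,646.

$11,646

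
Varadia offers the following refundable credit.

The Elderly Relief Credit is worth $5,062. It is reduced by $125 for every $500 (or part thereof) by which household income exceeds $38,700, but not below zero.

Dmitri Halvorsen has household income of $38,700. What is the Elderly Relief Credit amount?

$5,062

Elderly Relief Credit: $38,700 is at or below the $38,700 threshold, so the full $5,062 applies.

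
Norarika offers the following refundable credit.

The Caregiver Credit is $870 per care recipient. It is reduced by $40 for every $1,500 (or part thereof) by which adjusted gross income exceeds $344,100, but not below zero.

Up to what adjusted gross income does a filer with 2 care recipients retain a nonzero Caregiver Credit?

$408,600

Full credit = 2 × $870 = $1,740.
After 43 increments the reduction is 43 × $40 = $1,720, leaving $20; one more increment wipes it out. Increment 43 ends at excess 43 × $1,500 = $64,500, so the highest qualifying income is $344,100 + $64,500 = $408,600.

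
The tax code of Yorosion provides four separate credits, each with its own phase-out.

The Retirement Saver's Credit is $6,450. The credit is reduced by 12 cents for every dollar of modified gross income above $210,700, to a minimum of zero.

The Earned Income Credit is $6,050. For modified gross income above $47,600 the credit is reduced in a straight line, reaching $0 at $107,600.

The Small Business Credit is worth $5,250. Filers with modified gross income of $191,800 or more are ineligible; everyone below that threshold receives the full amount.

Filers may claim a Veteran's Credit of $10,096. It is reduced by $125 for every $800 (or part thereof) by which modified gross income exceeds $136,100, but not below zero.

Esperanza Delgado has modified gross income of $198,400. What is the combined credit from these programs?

Retirement Saver's Credit: $198,400 is at or below the $210,700 threshold, so the full $6,450 applies.
Earned Income Credit: $198,400 is at or above $107,600, so the credit is $0.
Small Business Credit: $198,400 meets or exceeds the $191,800 cutoff, so the credit is $0.
Veteran's Credit: income exceeds $136,100 by $62,300, which is 78 full-or-partial $800 increments; reduction = 78 × $125 = $9,750, leaving $346.
Total: $6,450 + $0 + $0 + $346 = $6,796.

$6,796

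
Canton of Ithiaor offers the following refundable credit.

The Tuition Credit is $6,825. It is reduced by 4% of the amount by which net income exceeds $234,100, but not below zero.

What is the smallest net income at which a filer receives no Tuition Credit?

The credit falls by 4% of each dollar above $234,100, so it reaches zero when the excess is $6,825 / 4% = $170,625: income = $234,100 + $170,625 = $404,725.

$404,725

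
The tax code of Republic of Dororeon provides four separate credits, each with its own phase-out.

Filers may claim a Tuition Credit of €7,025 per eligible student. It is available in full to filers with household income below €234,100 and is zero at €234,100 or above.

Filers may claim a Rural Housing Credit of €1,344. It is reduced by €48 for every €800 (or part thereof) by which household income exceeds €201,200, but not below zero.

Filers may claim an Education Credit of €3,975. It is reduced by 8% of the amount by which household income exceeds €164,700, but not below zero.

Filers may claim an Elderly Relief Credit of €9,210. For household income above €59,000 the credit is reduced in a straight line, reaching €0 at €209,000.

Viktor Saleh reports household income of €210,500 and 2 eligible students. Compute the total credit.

€15,129

Tuition Credit: base = 2 × €7,025 = €14,050. €210,500 is below the €234,100 cutoff, so the full €14,050 applies.
Rural Housing Credit: income exceeds €201,200 by €9,300, which is 12 full-or-partial €800 increments; reduction = 12 × €48 = €576, leaving €768.
Education Credit: 8% of the €45,800 excess over €164,700 is €3,664; credit = €3,975 − €3,664 = €311.
Elderly Relief Credit: €210,500 is at or above €209,000, so the credit is €0.
Total: €14,050 + €768 + €311 + €0 = €15,129.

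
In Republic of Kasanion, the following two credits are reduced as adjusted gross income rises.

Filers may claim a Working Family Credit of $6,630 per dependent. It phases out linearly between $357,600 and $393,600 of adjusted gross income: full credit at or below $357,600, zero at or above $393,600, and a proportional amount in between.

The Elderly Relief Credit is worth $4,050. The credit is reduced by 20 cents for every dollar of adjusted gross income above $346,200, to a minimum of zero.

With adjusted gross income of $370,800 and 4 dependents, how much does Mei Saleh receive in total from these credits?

$16,796

Working Family Credit: base = 4 × $6,630 = $26,520. $370,800 is $13,200 into a $36,000 phase-out range, leaving 22,800/36,000 of the credit: $26,520 × 22,800/36,000 = $16,796.
Elderly Relief Credit: 20% of the $24,600 excess over $346,200 is $4,920 ≥ base, so the credit is $0.
Total: $16,796 + $0 = $16,796.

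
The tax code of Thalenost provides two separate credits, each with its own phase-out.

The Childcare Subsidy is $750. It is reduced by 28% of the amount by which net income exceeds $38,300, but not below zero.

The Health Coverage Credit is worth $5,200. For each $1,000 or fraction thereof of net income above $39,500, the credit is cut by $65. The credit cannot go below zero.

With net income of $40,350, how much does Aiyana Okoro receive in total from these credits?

$5,311

Childcare Subsidy: 28% of the $2,050 excess over $38,300 is $574; credit = $750 − $574 = $176.
Health Coverage Credit: income exceeds $39,500 by $850, which is 1 full-or-partial $1,000 increment; reduction = 1 × $65 = $65, leaving $5,135.
Total: $176 + $5,135 = $5,311.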